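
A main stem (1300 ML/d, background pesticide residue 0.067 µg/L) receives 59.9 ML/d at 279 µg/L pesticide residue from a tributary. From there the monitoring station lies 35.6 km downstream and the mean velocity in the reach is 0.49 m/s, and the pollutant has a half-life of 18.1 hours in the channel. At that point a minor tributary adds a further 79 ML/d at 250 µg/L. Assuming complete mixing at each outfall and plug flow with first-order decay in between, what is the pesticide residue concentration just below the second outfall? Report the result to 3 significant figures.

19.1 µg/L

Flow-weighted average: C = (1300·0.06700 + 59.90·279.0) / 1360 = 16800/1360 = 12.35 µg/L; combined flow 1360 ML/d.
Travel time t = 35.6·1000 / 0.49 = 72650 s = 20.18 h.
Half-life 18.1 h → k = ln 2 / 18.1 = 0.03830 h⁻¹ = 0.9191 d⁻¹.
After decay, C = 12.35 × e^(−kt) = 12.35 × 0.4617 = 5.703 µg/L.
Second outfall: C = (1360·5.703 + 79.00·250.0)/1439 = 19.12 µg/L.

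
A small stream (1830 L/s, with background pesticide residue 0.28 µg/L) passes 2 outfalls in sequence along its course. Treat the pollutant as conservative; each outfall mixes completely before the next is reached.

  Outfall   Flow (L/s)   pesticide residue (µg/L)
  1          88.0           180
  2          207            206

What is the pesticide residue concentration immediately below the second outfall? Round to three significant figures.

Below outfall 1: Q → 1918 L/s, C = (1830·0.2800 + 88.00·180.0)/1918 = 8.526 µg/L.
Below outfall 2: Q → 2125 L/s, C = (1918·8.526 + 207.0·206.0)/2125 = 27.76 µg/L.

27.8 µg/L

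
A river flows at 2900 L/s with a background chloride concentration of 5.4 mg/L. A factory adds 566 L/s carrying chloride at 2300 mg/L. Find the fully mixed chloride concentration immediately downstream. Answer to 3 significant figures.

380 mg/L

Mass balance: C = (2900·5.400 + 566.0·2300) / 3466 = 1317000/3466 = 380.1 mg/L.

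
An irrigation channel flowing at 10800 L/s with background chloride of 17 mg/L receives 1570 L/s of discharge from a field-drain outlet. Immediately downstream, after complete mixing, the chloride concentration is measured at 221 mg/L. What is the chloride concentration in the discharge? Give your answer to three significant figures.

Mass balance: 10800·17.00 + 1570·Cₑ = 12370·221.0
→ Cₑ = (12370·221.0 − 10800·17.00) / 1570 = 1624 mg/L.

1620 mg/L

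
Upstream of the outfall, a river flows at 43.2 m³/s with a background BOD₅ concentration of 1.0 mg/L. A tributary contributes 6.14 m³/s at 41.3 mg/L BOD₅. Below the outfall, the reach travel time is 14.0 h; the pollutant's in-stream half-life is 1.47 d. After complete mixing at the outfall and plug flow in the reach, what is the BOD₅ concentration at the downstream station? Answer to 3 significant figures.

4.57 mg/L

Flow-weighted average: C = (43.20·1.000 + 6.140·41.30) / 49.34 = 296.8/49.34 = 6.015 mg/L.
Half-life 1.47 d → k = ln 2 / 1.47 = 0.4715 d⁻¹.
Decay over the reach: 6.015·exp(−kt) = 6.015·0.7595 = 4.569 mg/L.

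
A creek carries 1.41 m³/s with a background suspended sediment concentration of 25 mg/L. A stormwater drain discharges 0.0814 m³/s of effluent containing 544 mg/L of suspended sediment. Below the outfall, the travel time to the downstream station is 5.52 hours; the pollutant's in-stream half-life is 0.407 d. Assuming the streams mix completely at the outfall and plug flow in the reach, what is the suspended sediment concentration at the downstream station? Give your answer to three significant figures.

36.0 mg/L

After mixing, C = (1.410·25.00 + 0.08140·544.0) / 1.491 = 79.53/1.491 = 53.33 mg/L.
Half-life 0.407 d → k = ln 2 / 0.407 = 1.703 d⁻¹.
Applying C = C₀e^(−kt): 53.33 × 0.6759 = 36.04 mg/L.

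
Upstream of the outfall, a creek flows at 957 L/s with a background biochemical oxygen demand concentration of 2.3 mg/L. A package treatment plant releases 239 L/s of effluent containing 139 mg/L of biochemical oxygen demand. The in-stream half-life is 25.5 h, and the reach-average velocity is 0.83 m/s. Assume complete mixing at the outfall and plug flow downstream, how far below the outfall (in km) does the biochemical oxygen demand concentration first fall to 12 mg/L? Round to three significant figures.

Mixed concentration C = ΣQC/ΣQ = (957.0·2.300 + 239.0·139.0) / 1196 = 35420/1196 = 29.62 mg/L.
Half-life 25.5 h → k = ln 2 / 25.5 = 0.02718 h⁻¹ = 0.6524 d⁻¹.
Set 29.62·exp(−k·t) = 12 → t = ln(29.62/12)/k = 119700 s = 33.24 h.
Distance = v·t = 0.83·119700 = 99310 m = 99.31 km.

99.3 km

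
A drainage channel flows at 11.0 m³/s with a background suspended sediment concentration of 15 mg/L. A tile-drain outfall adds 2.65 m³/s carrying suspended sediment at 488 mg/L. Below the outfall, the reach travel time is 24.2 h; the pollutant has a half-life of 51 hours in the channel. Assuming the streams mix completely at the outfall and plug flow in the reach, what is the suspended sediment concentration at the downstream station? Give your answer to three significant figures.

76.9 mg/L

Conservation of mass: C = (11.00·15.00 + 2.650·488.0) / 13.65 = 1458/13.65 = 106.8 mg/L.
Half-life 51 h → k = ln 2 / 51 = 0.01359 h⁻¹ = 0.3262 d⁻¹.
After decay, C = 106.8 × e^(−kt) = 106.8 × 0.7197 = 76.89 mg/L.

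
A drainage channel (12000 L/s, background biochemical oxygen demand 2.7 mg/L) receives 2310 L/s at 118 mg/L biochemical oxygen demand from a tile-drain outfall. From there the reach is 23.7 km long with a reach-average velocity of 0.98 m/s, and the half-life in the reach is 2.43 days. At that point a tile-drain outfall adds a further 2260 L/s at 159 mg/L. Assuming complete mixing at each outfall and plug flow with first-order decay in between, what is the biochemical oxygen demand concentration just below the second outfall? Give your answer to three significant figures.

38.7 mg/L

Mass balance: C = (12000·2.700 + 2310·118.0) / 14310 = 305000/14310 = 21.31 mg/L; combined flow 14310 L/s.
Travel time t = 23.7·1000 / 0.98 = 24180 s = 6.718 h.
Half-life 2.43 d → k = ln 2 / 2.43 = 0.2852 d⁻¹.
First-order decay: C = 21.31·exp(−k·t) = 21.31·0.9233 = 19.68 mg/L.
At the second outfall, C = (14310·19.68 + 2260·159.0) / (14310 + 2260) = 38.68 mg/L.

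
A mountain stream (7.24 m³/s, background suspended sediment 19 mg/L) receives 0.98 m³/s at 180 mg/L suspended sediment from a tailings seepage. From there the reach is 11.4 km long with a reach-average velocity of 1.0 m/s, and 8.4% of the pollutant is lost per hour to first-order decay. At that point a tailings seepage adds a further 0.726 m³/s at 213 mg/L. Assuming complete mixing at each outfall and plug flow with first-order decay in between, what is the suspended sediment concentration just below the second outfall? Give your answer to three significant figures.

43.9 mg/L

Mixed concentration C = ΣQC/ΣQ = (7.240·19.00 + 0.9800·180.0) / 8.220 = 314.0/8.220 = 38.19 mg/L; combined flow 8.220 m³/s.
Travel time t = 11.4·1000 / 1.0 = 11400 s = 3.167 h.
8.4%/h lost → k = −ln(1 − 0.084) = 0.08774 h⁻¹.
Decay over the reach: 38.19·exp(−kt) = 38.19·0.7574 = 28.93 mg/L.
Second outfall: C = (8.220·28.93 + 0.7260·213.0)/8.946 = 43.87 mg/L.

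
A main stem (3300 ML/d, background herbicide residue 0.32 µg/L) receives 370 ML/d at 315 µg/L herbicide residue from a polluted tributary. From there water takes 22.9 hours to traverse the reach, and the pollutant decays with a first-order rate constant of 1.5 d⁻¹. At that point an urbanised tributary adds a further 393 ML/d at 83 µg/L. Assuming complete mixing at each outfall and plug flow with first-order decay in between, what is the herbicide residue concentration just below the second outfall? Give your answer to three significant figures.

14.9 µg/L

Mixed concentration C = ΣQC/ΣQ = (3300·0.3200 + 370.0·315.0) / 3670 = 117600/3670 = 32.05 µg/L; combined flow 3670 ML/d.
Applying C = C₀e^(−kt): 32.05 × 0.2390 = 7.659 µg/L.
Second outfall: C = (3670·7.659 + 393.0·83.00)/4063 = 14.95 µg/L.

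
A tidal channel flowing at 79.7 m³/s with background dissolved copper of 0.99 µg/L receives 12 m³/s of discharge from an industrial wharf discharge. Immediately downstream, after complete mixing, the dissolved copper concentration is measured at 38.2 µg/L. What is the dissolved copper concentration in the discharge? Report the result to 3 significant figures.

285 µg/L

Mass balance: 79.70·0.9900 + 12.00·Cₑ = 91.70·38.20
→ Cₑ = (91.70·38.20 − 79.70·0.9900) / 12.00 = 285.3 µg/L.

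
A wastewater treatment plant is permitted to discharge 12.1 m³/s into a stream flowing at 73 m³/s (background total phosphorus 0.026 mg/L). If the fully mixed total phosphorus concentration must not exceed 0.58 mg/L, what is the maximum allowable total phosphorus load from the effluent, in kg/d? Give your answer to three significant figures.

4100 kg/d

Mass balance at the limit: 73.00·0.02600 + 12.10·Cₑ = 85.10·0.58 → Cₑ = 3.922 mg/L.
Load = 12.10 m³/s × 3.922 g/m³ × 86 400 s/d = 4101 kg/d.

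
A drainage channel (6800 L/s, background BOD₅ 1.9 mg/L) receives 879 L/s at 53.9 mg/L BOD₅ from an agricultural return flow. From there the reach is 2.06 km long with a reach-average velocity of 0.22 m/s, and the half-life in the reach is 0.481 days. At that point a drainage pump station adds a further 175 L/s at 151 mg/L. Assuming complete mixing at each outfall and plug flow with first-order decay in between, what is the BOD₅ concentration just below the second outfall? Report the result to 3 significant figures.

Flow-weighted average: C = (6800·1.900 + 879.0·53.90) / 7679 = 60300/7679 = 7.852 mg/L; combined flow 7679 L/s.
Travel time t = 2.06·1000 / 0.22 = 9364 s = 2.601 h.
Half-life 0.481 d → k = ln 2 / 0.481 = 1.441 d⁻¹.
Applying C = C₀e^(−kt): 7.852 × 0.8554 = 6.717 mg/L.
Second outfall: C = (7679·6.717 + 175.0·151.0)/7854 = 9.932 mg/L.

9.93 mg/L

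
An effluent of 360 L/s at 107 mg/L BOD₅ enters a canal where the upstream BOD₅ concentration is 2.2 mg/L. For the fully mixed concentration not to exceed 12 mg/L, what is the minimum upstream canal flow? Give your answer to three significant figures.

Set C_mix = 12: (Q·2.200 + 360.0·107.0) / (Q + 360.0) = 12
→ Q = 360.0·(107.0 − 12)/(12 − 2.200) = 3490 L/s.

3490 L/s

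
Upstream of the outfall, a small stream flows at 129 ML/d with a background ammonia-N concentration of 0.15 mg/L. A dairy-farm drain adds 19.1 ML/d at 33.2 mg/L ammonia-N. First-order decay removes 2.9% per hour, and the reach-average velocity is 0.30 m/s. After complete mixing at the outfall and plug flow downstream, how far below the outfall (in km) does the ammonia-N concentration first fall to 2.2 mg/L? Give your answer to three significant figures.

After mixing, C = (129.0·0.1500 + 19.10·33.20) / 148.1 = 653.5/148.1 = 4.412 mg/L.
2.9%/h lost → k = −ln(1 − 0.029) = 0.02943 h⁻¹.
Set 4.412·exp(−k·t) = 2.2 → t = ln(4.412/2.2)/k = 85140 s = 23.65 h.
Distance = v·t = 0.30·85140 = 25540 m = 25.54 km.

25.5 km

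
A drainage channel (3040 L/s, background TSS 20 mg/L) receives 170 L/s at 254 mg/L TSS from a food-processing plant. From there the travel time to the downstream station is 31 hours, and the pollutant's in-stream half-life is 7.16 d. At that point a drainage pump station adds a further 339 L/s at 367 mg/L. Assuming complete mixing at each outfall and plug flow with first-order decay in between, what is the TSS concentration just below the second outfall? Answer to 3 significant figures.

Mixed concentration C = ΣQC/ΣQ = (3040·20.00 + 170.0·254.0) / 3210 = 104000/3210 = 32.39 mg/L; combined flow 3210 L/s.
Half-life 7.16 d → k = ln 2 / 7.16 = 0.09681 d⁻¹.
After decay, C = 32.39 × e^(−kt) = 32.39 × 0.8825 = 28.59 mg/L.
Second outfall: C = (3210·28.59 + 339.0·367.0)/3549 = 60.91 mg/L.

60.9 mg/L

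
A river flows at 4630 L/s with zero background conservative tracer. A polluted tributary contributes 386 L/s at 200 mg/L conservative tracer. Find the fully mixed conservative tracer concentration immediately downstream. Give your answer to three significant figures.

After mixing, C = (4630·0 + 386.0·200.0) / 5016 = 77200/5016 = 15.39 mg/L.

15.4 mg/L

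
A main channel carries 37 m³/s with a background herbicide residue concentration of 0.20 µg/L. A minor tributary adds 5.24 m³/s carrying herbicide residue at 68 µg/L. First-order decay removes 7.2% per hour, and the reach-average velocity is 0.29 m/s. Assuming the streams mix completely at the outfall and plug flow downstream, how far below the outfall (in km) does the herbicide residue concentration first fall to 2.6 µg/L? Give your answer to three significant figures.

Mass balance: C = (37.00·0.2000 + 5.240·68.00) / 42.24 = 363.7/42.24 = 8.611 µg/L.
7.2%/h lost → k = −ln(1 − 0.072) = 0.07472 h⁻¹.
Set 8.611·exp(−k·t) = 2.6 → t = ln(8.611/2.6)/k = 57690 s = 16.03 h.
Distance = v·t = 0.29·57690 = 16730 m = 16.73 km.

16.7 km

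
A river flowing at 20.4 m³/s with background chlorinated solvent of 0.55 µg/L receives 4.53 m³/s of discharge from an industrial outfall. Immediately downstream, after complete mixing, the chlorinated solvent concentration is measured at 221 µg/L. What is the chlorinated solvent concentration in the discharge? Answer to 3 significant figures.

Mass balance: 20.40·0.5500 + 4.530·Cₑ = 24.93·221.0
→ Cₑ = (24.93·221.0 − 20.40·0.5500) / 4.530 = 1214 µg/L.

1210 µg/L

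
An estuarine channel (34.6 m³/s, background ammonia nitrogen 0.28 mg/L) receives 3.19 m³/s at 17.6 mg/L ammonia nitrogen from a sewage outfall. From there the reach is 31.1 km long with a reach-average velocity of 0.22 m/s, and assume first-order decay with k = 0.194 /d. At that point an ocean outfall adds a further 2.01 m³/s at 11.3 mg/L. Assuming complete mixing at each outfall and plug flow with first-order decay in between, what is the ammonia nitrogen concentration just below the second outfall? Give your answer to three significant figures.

1.77 mg/L

After mixing, C = (34.60·0.2800 + 3.190·17.60) / 37.79 = 65.83/37.79 = 1.742 mg/L; combined flow 37.79 m³/s.
Travel time t = 31.1·1000 / 0.22 = 141400 s = 39.27 h.
First-order decay: C = 1.742·exp(−k·t) = 1.742·0.7280 = 1.268 mg/L.
At the second outfall, C = (37.79·1.268 + 2.010·11.30) / (37.79 + 2.010) = 1.775 mg/L.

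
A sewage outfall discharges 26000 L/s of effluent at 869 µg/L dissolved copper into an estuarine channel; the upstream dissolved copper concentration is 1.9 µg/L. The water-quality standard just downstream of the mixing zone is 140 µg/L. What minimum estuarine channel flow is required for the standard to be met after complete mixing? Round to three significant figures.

Set C_mix = 140: (Q·1.900 + 26000·869.0) / (Q + 26000) = 140
→ Q = 26000·(869.0 − 140)/(140 − 1.900) = 137200 L/s.

137000 L/s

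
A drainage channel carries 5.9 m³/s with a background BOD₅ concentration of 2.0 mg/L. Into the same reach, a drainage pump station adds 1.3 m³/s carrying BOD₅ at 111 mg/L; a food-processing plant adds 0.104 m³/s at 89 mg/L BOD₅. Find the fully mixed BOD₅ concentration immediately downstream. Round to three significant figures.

22.6 mg/L

Mass balance: C = (5.900·2.000 + 1.300·111.0 + 0.1040·89.00) / 7.304 = 165.4/7.304 = 22.64 mg/L.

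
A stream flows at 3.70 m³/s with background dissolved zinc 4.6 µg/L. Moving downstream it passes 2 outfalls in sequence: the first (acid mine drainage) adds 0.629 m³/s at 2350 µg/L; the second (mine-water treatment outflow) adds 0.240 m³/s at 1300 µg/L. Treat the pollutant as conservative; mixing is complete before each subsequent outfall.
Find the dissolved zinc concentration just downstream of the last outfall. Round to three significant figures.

396 µg/L

After outfall 1: Q = 3.700 + 0.6290 = 4.329 m³/s; C = (3.700·4.600 + 0.6290·2350)/4.329 = 345.4 µg/L.
After outfall 2: Q = 4.329 + 0.2400 = 4.569 m³/s; C = (4.329·345.4 + 0.2400·1300)/4.569 = 395.5 µg/L.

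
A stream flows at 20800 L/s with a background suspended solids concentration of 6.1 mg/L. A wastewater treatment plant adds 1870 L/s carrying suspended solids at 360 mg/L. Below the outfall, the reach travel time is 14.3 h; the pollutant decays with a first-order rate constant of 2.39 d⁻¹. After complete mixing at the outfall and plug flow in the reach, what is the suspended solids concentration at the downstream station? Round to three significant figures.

Mass balance: C = (20800·6.100 + 1870·360.0) / 22670 = 800100/22670 = 35.29 mg/L.
First-order decay: C = 35.29·exp(−k·t) = 35.29·0.2407 = 8.496 mg/L.

8.50 mg/L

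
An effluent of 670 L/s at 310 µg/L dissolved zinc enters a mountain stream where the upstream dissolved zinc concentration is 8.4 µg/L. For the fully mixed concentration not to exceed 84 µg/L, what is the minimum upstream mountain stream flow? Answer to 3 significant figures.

2000 L/s

Set C_mix = 84: (Q·8.400 + 670.0·310.0) / (Q + 670.0) = 84
→ Q = 670.0·(310.0 − 84)/(84 − 8.400) = 2003 L/s.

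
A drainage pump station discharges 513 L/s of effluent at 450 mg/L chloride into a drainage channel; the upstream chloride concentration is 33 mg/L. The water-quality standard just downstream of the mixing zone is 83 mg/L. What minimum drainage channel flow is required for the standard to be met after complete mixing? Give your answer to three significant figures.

Set C_mix = 83: (Q·33.00 + 513.0·450.0) / (Q + 513.0) = 83
→ Q = 513.0·(450.0 − 83)/(83 − 33.00) = 3765 L/s.

3770 L/s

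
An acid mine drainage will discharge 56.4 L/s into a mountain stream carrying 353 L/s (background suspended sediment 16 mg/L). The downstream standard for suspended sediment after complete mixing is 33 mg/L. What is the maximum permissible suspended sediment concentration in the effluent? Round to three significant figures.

139 mg/L

At the limit, (Qr·Cr + Qe·Cₑ)/(Qr + Qe) = 33:
Cₑ = (409.4·33 − 353.0·16.00) / 56.40 = 139.4 mg/L.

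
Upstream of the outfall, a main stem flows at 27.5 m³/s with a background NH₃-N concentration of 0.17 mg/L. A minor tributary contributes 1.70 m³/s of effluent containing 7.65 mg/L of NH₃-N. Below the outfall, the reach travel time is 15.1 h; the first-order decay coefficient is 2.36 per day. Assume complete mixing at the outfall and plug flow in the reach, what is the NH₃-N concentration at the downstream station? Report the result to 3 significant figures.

0.137 mg/L

After mixing, C = (27.50·0.1700 + 1.700·7.650) / 29.20 = 17.68/29.20 = 0.6055 mg/L.
After decay, C = 0.6055 × e^(−kt) = 0.6055 × 0.2265 = 0.1372 mg/L.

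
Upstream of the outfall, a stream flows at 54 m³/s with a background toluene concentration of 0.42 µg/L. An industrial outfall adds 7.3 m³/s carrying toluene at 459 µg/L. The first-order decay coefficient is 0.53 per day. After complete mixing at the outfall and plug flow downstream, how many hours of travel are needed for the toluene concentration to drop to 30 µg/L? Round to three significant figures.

27.5 h

Conservation of mass: C = (54.00·0.4200 + 7.300·459.0) / 61.30 = 3373/61.30 = 55.03 µg/L.
55.03·exp(−k·t) = 30 → t = ln(55.03/30)/k = 98900 s = 27.47 h.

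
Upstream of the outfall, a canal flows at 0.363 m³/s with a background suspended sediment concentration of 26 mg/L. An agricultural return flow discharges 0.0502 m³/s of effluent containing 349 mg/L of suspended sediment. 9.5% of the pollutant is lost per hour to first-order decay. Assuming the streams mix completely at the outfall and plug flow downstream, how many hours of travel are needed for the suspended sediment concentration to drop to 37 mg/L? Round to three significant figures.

Flow-weighted average: C = (0.3630·26.00 + 0.05020·349.0) / 0.4132 = 26.96/0.4132 = 65.24 mg/L.
9.5%/h lost → k = −ln(1 − 0.095) = 0.09982 h⁻¹.
65.24·exp(−k·t) = 37 → t = ln(65.24/37)/k = 20460 s = 5.682 h.

5.68 h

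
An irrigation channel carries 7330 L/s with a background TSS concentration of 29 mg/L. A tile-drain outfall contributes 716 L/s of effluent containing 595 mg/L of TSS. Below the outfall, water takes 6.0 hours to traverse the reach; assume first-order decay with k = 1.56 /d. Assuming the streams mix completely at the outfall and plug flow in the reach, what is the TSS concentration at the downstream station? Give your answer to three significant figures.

53.7 mg/L

Mixed concentration C = ΣQC/ΣQ = (7330·29.00 + 716.0·595.0) / 8046 = 638600/8046 = 79.37 mg/L.
After decay, C = 79.37 × e^(−kt) = 79.37 × 0.6771 = 53.74 mg/L.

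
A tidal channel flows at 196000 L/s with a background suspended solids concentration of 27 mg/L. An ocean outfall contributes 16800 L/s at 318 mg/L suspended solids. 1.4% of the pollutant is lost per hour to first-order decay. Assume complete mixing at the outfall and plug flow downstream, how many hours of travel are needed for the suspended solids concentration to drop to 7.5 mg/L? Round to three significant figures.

135 h

Conservation of mass: C = (196000·27.00 + 16800·318.0) / 212800 = 10630000/212800 = 49.97 mg/L.
1.4%/h lost → k = −ln(1 − 0.014) = 0.01410 h⁻¹.
49.97·exp(−k·t) = 7.5 → t = ln(49.97/7.5)/k = 484300 s = 134.5 h.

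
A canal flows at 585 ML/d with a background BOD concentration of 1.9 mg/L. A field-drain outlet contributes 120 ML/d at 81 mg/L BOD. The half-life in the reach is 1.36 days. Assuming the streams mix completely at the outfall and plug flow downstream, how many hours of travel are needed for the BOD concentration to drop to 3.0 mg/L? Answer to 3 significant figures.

76.9 h

Flow-weighted average: C = (585.0·1.900 + 120.0·81.00) / 705.0 = 10830/705.0 = 15.36 mg/L.
Half-life 1.36 d → k = ln 2 / 1.36 = 0.5097 d⁻¹.
15.36·exp(−k·t) = 3.0 → t = ln(15.36/3.0)/k = 276900 s = 76.92 h.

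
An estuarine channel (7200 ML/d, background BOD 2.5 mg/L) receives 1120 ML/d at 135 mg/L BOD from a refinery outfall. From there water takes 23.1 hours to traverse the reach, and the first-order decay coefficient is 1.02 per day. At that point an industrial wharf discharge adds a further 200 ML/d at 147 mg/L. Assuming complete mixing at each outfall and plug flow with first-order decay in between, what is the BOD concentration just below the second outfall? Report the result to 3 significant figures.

10.9 mg/L

Conservation of mass: C = (7200·2.500 + 1120·135.0) / 8320 = 169200/8320 = 20.34 mg/L; combined flow 8320 ML/d.
Decay over the reach: 20.34·exp(−kt) = 20.34·0.3747 = 7.619 mg/L.
At the second outfall, C = (8320·7.619 + 200.0·147.0) / (8320 + 200.0) = 10.89 mg/L.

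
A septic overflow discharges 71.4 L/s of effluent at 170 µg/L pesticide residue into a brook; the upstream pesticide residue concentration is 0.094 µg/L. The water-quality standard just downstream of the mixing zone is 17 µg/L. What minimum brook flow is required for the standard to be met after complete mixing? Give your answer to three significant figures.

Set C_mix = 17: (Q·0.09400 + 71.40·170.0) / (Q + 71.40) = 17
→ Q = 71.40·(170.0 − 17)/(17 − 0.09400) = 646.2 L/s.

646 L/s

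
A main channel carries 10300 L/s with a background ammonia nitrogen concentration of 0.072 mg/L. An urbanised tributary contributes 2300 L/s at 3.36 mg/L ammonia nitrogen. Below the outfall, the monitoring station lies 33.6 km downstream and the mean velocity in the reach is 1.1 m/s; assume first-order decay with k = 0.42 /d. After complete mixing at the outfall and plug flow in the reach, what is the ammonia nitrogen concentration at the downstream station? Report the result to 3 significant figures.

0.579 mg/L

After mixing, C = (10300·0.07200 + 2300·3.360) / 12600 = 8470/12600 = 0.6722 mg/L.
Travel time t = 33.6·1000 / 1.1 = 30550 s = 8.485 h.
First-order decay: C = 0.6722·exp(−k·t) = 0.6722·0.8620 = 0.5794 mg/L.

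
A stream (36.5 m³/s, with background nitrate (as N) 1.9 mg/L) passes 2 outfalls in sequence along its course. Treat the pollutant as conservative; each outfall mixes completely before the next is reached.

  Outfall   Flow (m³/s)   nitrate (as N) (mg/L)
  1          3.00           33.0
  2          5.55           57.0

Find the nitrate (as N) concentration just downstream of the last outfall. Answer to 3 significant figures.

Below outfall 1: Q → 39.50 m³/s, C = (36.50·1.900 + 3.000·33.00)/39.50 = 4.262 mg/L.
Below outfall 2: Q → 45.05 m³/s, C = (39.50·4.262 + 5.550·57.00)/45.05 = 10.76 mg/L.

10.8 mg/L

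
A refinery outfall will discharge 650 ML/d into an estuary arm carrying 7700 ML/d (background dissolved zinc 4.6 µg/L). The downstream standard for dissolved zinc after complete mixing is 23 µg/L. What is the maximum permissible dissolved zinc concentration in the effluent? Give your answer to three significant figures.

241 µg/L

At the limit, (Qr·Cr + Qe·Cₑ)/(Qr + Qe) = 23:
Cₑ = (8350·23 − 7700·4.600) / 650.0 = 241.0 µg/L.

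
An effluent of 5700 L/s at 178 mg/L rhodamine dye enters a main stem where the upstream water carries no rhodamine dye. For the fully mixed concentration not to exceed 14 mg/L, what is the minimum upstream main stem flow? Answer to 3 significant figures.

66800 L/s

Set C_mix = 14: (Q·0 + 5700·178.0) / (Q + 5700) = 14
→ Q = 5700·(178.0 − 14)/(14 − 0) = 66770 L/s.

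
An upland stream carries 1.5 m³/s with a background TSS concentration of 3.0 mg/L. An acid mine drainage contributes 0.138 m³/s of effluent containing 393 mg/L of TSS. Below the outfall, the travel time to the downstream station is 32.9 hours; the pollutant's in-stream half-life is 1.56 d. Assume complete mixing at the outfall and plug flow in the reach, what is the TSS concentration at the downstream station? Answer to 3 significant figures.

19.5 mg/L

Conservation of mass: C = (1.500·3.000 + 0.1380·393.0) / 1.638 = 58.73/1.638 = 35.86 mg/L.
Half-life 1.56 d → k = ln 2 / 1.56 = 0.4443 d⁻¹.
Applying C = C₀e^(−kt): 35.86 × 0.5438 = 19.50 mg/L.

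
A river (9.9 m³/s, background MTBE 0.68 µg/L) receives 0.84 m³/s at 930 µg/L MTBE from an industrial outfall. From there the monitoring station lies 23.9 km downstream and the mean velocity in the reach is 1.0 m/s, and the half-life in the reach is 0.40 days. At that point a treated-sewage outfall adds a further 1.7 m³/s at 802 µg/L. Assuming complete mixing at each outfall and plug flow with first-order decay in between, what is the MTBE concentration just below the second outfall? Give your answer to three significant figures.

149 µg/L

Mixed concentration C = ΣQC/ΣQ = (9.900·0.6800 + 0.8400·930.0) / 10.74 = 787.9/10.74 = 73.36 µg/L; combined flow 10.74 m³/s.
Travel time t = 23.9·1000 / 1.0 = 23900 s = 6.639 h.
Half-life 0.40 d → k = ln 2 / 0.40 = 1.733 d⁻¹.
First-order decay: C = 73.36·exp(−k·t) = 73.36·0.6192 = 45.43 µg/L.
Second outfall: C = (10.74·45.43 + 1.700·802.0)/12.44 = 148.8 µg/L.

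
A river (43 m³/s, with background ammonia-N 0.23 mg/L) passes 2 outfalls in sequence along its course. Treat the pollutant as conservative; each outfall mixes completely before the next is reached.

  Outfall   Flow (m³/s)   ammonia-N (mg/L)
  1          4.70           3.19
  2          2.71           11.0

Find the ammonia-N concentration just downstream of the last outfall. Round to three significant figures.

1.08 mg/L

Outfall 1: combined Q = 47.70 m³/s; C = (43.00·0.2300 + 4.700·3.190)/47.70 = 0.5217 mg/L.
Outfall 2: combined Q = 50.41 m³/s; C = (47.70·0.5217 + 2.710·11.00)/50.41 = 1.085 mg/L.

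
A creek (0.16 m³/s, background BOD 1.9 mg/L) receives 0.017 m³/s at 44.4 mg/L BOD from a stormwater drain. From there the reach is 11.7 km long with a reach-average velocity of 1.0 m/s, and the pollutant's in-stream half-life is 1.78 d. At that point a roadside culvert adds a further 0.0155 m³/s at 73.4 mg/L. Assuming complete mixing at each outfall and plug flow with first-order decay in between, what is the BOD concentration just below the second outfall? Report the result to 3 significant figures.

11.1 mg/L

Mass balance: C = (0.1600·1.900 + 0.01700·44.40) / 0.1770 = 1.059/0.1770 = 5.982 mg/L; combined flow 0.1770 m³/s.
Travel time t = 11.7·1000 / 1.0 = 11700 s = 3.250 h.
Half-life 1.78 d → k = ln 2 / 1.78 = 0.3894 d⁻¹.
After decay, C = 5.982 × e^(−kt) = 5.982 × 0.9486 = 5.675 mg/L.
At the second outfall, C = (0.1770·5.675 + 0.01550·73.40) / (0.1770 + 0.01550) = 11.13 mg/L.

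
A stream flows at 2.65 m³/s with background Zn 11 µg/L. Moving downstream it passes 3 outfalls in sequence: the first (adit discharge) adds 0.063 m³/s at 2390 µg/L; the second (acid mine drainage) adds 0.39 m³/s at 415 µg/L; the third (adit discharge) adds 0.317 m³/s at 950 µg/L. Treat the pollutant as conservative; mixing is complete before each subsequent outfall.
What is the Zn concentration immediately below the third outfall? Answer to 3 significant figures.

188 µg/L

After outfall 1: Q = 2.650 + 0.06300 = 2.713 m³/s; C = (2.650·11.00 + 0.06300·2390)/2.713 = 66.24 µg/L.
After outfall 2: Q = 2.713 + 0.3900 = 3.103 m³/s; C = (2.713·66.24 + 0.3900·415.0)/3.103 = 110.1 µg/L.
After outfall 3: Q = 3.103 + 0.3170 = 3.420 m³/s; C = (3.103·110.1 + 0.3170·950.0)/3.420 = 187.9 µg/L.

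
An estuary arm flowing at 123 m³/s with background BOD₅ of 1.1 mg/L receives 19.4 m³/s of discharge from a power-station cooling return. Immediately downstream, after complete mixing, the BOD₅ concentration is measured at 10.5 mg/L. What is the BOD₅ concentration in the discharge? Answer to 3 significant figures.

70.1 mg/L

Mass balance: 123.0·1.100 + 19.40·Cₑ = 142.4·10.50
→ Cₑ = (142.4·10.50 − 123.0·1.100) / 19.40 = 70.10 mg/L.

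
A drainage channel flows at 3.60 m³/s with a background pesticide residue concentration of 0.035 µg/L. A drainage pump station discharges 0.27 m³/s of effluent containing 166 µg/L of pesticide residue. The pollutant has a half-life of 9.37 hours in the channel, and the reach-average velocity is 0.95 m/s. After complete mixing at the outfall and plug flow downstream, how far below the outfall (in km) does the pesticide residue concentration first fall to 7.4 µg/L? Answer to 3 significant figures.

Mixed concentration C = ΣQC/ΣQ = (3.600·0.03500 + 0.2700·166.0) / 3.870 = 44.95/3.870 = 11.61 µg/L.
Half-life 9.37 h → k = ln 2 / 9.37 = 0.07398 h⁻¹ = 1.775 d⁻¹.
Set 11.61·exp(−k·t) = 7.4 → t = ln(11.61/7.4)/k = 21930 s = 6.093 h.
Distance = v·t = 0.95·21930 = 20840 m = 20.84 km.

20.8 km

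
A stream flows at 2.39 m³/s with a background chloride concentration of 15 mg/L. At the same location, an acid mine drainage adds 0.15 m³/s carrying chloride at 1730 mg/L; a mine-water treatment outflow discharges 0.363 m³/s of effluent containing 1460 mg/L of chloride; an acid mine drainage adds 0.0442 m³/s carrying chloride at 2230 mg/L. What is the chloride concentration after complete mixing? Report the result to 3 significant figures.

Flow-weighted average: C = (2.390·15.00 + 0.1500·1730 + 0.3630·1460 + 0.04420·2230) / 2.947 = 923.9/2.947 = 313.5 mg/L.

313 mg/L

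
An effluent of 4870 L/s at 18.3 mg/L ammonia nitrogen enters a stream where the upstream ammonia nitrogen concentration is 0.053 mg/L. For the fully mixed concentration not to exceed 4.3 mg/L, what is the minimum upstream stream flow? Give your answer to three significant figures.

Set C_mix = 4.3: (Q·0.05300 + 4870·18.30) / (Q + 4870) = 4.3
→ Q = 4870·(18.30 − 4.3)/(4.3 − 0.05300) = 16050 L/s.

16100 L/s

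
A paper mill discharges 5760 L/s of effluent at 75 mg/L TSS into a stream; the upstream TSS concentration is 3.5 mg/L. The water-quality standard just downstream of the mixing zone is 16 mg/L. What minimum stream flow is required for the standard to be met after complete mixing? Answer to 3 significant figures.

27200 L/s

Set C_mix = 16: (Q·3.500 + 5760·75.00) / (Q + 5760) = 16
→ Q = 5760·(75.00 − 16)/(16 − 3.500) = 27190 L/s.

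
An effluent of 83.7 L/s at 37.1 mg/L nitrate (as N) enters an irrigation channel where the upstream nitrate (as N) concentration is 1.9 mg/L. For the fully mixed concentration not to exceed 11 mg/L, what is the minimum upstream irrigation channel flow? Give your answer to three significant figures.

Set C_mix = 11: (Q·1.900 + 83.70·37.10) / (Q + 83.70) = 11
→ Q = 83.70·(37.10 − 11)/(11 − 1.900) = 240.1 L/s.

240 L/s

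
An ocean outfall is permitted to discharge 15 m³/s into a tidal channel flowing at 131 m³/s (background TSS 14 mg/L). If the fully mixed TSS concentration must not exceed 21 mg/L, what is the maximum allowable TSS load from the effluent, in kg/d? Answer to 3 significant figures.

106000 kg/d

Mass balance at the limit: 131.0·14.00 + 15.00·Cₑ = 146.0·21 → Cₑ = 82.13 mg/L.
Load = 15.00 m³/s × 82.13 g/m³ × 86 400 s/d = 106400 kg/d.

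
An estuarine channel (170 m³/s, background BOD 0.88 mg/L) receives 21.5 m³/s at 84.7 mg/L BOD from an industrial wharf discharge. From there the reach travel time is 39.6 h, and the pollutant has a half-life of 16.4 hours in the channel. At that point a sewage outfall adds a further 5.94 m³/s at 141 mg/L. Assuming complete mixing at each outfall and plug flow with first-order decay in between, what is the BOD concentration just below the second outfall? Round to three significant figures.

6.11 mg/L

Flow-weighted average: C = (170.0·0.8800 + 21.50·84.70) / 191.5 = 1971/191.5 = 10.29 mg/L; combined flow 191.5 m³/s.
Half-life 16.4 h → k = ln 2 / 16.4 = 0.04227 h⁻¹ = 1.014 d⁻¹.
Applying C = C₀e^(−kt): 10.29 × 0.1876 = 1.930 mg/L.
At the second outfall, C = (191.5·1.930 + 5.940·141.0) / (191.5 + 5.940) = 6.114 mg/L.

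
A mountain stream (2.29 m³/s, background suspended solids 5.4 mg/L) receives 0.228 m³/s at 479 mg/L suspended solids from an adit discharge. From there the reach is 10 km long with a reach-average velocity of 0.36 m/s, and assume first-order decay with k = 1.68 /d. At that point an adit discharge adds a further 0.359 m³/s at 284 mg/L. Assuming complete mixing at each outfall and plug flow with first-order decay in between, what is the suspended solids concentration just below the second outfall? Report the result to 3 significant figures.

Conservation of mass: C = (2.290·5.400 + 0.2280·479.0) / 2.518 = 121.6/2.518 = 48.28 mg/L; combined flow 2.518 m³/s.
Travel time t = 10·1000 / 0.36 = 27780 s = 7.716 h.
First-order decay: C = 48.28·exp(−k·t) = 48.28·0.5827 = 28.13 mg/L.
At the second outfall, C = (2.518·28.13 + 0.3590·284.0) / (2.518 + 0.3590) = 60.06 mg/L.

60.1 mg/L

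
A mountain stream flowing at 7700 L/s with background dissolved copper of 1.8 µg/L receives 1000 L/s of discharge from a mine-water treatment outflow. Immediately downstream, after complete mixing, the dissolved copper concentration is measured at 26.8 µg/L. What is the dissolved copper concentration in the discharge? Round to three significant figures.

Mass balance: 7700·1.800 + 1000·Cₑ = 8700·26.80
→ Cₑ = (8700·26.80 − 7700·1.800) / 1000 = 219.3 µg/L.

219 µg/L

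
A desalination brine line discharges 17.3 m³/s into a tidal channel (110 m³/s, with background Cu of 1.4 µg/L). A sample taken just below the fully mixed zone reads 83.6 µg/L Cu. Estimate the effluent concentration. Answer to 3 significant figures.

606 µg/L

Mass balance: 110.0·1.400 + 17.30·Cₑ = 127.3·83.60
→ Cₑ = (127.3·83.60 − 110.0·1.400) / 17.30 = 606.3 µg/L.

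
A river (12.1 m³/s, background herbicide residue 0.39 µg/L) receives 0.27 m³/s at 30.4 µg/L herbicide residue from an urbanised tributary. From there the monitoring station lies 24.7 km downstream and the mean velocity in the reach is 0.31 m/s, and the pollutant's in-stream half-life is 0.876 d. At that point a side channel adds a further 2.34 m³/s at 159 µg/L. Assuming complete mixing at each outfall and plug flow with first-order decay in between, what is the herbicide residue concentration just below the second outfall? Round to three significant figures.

25.7 µg/L

Flow-weighted average: C = (12.10·0.3900 + 0.2700·30.40) / 12.37 = 12.93/12.37 = 1.045 µg/L; combined flow 12.37 m³/s.
Travel time t = 24.7·1000 / 0.31 = 79680 s = 22.13 h.
Half-life 0.876 d → k = ln 2 / 0.876 = 0.7913 d⁻¹.
Applying C = C₀e^(−kt): 1.045 × 0.4821 = 0.5038 µg/L.
Second outfall: C = (12.37·0.5038 + 2.340·159.0)/14.71 = 25.72 µg/L.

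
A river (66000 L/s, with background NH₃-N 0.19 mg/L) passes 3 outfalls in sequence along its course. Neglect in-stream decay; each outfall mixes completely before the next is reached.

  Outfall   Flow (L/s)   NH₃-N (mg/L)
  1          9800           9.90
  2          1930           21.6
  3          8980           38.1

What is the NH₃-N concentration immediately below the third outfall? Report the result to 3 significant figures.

Outfall 1: combined Q = 75800 L/s; C = (66000·0.1900 + 9800·9.900)/75800 = 1.445 mg/L.
Outfall 2: combined Q = 77730 L/s; C = (75800·1.445 + 1930·21.60)/77730 = 1.946 mg/L.
Outfall 3: combined Q = 86710 L/s; C = (77730·1.946 + 8980·38.10)/86710 = 5.690 mg/L.

5.69 mg/L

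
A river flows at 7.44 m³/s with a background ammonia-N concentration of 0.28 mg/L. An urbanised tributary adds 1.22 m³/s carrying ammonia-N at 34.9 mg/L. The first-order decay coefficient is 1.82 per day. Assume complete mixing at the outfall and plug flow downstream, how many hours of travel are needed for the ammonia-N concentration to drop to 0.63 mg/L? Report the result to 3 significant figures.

27.7 h

Mixed concentration C = ΣQC/ΣQ = (7.440·0.2800 + 1.220·34.90) / 8.660 = 44.66/8.660 = 5.157 mg/L.
5.157·exp(−k·t) = 0.63 → t = ln(5.157/0.63)/k = 99810 s = 27.72 h.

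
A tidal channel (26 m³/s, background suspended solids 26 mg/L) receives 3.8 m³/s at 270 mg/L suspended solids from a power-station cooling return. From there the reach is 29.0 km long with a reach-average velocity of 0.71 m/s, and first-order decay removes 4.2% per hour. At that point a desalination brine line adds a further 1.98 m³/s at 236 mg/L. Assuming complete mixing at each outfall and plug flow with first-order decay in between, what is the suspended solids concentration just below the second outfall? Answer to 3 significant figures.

Mass balance: C = (26.00·26.00 + 3.800·270.0) / 29.80 = 1702/29.80 = 57.11 mg/L; combined flow 29.80 m³/s.
Travel time t = 29.0·1000 / 0.71 = 40850 s = 11.35 h.
4.2%/h lost → k = −ln(1 − 0.042) = 0.04291 h⁻¹.
Decay over the reach: 57.11·exp(−kt) = 57.11·0.6146 = 35.10 mg/L.
At the second outfall, C = (29.80·35.10 + 1.980·236.0) / (29.80 + 1.980) = 47.62 mg/L.

47.6 mg/L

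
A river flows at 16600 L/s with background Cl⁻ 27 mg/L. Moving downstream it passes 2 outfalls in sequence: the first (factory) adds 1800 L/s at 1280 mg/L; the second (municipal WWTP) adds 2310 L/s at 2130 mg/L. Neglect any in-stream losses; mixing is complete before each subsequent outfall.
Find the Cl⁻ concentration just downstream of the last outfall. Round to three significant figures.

Below outfall 1: Q → 18400 L/s, C = (16600·27.00 + 1800·1280)/18400 = 149.6 mg/L.
Below outfall 2: Q → 20710 L/s, C = (18400·149.6 + 2310·2130)/20710 = 370.5 mg/L.

370 mg/L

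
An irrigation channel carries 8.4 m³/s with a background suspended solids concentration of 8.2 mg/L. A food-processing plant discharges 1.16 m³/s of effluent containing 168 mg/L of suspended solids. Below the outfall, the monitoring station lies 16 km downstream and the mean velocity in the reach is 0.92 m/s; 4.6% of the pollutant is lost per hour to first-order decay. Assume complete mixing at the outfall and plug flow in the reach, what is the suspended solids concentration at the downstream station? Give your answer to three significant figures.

22.0 mg/L

Mass balance: C = (8.400·8.200 + 1.160·168.0) / 9.560 = 263.8/9.560 = 27.59 mg/L.
Travel time t = 16·1000 / 0.92 = 17390 s = 4.831 h.
4.6%/h lost → k = −ln(1 − 0.046) = 0.04709 h⁻¹.
After decay, C = 27.59 × e^(−kt) = 27.59 × 0.7965 = 21.98 mg/L.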